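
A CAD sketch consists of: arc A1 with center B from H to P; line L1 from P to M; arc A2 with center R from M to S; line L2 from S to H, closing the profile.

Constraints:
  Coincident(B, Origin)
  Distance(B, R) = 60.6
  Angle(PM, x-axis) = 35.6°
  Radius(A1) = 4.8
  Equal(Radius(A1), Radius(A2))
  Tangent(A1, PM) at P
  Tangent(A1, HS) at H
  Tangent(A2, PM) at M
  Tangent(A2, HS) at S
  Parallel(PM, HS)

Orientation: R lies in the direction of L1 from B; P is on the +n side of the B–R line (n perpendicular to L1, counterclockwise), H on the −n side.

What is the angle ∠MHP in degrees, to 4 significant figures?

81.00°

The slot axis is L1's direction at 35.6°, so u = (cos 35.6°, sin 35.6°) = (0.8131, 0.5821) and n = (−sin 35.6°, cos 35.6°) = (-0.5821, 0.8131). B is at the origin and R lies 60.6 along u from B, so R = 60.6·u = (49.27, 35.28). Tangency of A1 to both parallel lines with radius 4.8 puts P and H at B ± 4.8·n: P = (-2.794, 3.903), H = (2.794, -3.903). Equal radii place M and S the same way about R: M = R + 4.8·n = (46.48, 39.18), S = R − 4.8·n = (52.07, 31.37). Then cos ∠MHP = HM·HP / (|HM||HP|), giving 81.00°.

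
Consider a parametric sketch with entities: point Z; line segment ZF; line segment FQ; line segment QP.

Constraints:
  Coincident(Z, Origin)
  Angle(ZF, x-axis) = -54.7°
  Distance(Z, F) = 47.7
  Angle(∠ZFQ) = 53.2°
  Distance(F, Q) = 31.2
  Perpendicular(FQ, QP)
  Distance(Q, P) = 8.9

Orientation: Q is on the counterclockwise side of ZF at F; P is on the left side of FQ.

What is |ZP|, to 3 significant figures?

29.4

Z is at the origin; ZF runs at -54.7° with length 47.7, so F = 47.7·(cos -54.7°, sin -54.7°) = (27.6, -38.9). ∠ZFQ = 53.2°, so FQ runs at -54.7° + (180° − 53.2°) = 72.1° from the x-axis; with |FQ| = 31.2, Q = F + 31.2·(cos 72.1°, sin 72.1°) = (37.2, -9.24). The perpendicularity gives QP at right angles to FQ; with |QP| = 8.9 on the left of FQ, P = Q + 8.9·(-0.952, 0.307) = (28.7, -6.50). Then |ZP| = |P − Z| = 29.4.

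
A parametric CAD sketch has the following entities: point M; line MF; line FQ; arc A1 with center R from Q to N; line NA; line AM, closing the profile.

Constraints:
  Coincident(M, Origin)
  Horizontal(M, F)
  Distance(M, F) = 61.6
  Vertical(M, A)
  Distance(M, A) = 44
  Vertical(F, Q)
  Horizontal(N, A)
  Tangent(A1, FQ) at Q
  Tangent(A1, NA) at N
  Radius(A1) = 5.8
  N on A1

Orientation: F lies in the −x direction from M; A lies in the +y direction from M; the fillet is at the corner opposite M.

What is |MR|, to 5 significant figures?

67.623

MA is vertical with |MA| = 44.0 and A on the +y side, so A = (0.0000, 44.000). The virtual corner opposite M is at (-61.600, 44.000). Tangency of A1 to FQ means the radius RQ is perpendicular to FQ and tangency of A1 to NA means the radius RN is perpendicular to NA, with radius 5.8, so the center R sits 5.8 in from both sides at R = (-55.800, 38.200). Then |MR| = |R − M| = 67.623.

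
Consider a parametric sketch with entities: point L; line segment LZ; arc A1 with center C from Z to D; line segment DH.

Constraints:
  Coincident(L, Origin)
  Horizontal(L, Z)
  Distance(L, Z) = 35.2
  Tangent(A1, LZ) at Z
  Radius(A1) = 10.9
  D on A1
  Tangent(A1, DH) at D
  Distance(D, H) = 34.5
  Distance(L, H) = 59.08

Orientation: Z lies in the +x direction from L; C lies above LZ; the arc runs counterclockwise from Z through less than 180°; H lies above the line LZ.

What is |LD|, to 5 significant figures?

47.749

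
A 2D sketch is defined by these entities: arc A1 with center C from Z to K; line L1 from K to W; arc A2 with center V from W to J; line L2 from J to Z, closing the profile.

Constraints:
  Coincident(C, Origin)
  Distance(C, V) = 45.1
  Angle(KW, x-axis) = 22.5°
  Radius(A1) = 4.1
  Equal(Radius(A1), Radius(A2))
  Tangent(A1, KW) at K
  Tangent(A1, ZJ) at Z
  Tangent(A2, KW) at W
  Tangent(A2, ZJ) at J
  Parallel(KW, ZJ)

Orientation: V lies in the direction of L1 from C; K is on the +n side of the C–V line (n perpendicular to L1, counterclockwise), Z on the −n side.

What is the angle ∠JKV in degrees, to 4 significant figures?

5.110°

The slot axis is L1's direction at 22.5°, so u = (cos 22.5°, sin 22.5°) = (0.9239, 0.3827) and n = (−sin 22.5°, cos 22.5°) = (-0.3827, 0.9239). C is at the origin and V lies 45.1 along u from C, so V = 45.1·u = (41.67, 17.26). Tangency of A1 to both parallel lines with radius 4.1 puts K and Z at C ± 4.1·n: K = (-1.569, 3.788), Z = (1.569, -3.788). Equal radii place W and J the same way about V: W = V + 4.1·n = (40.10, 21.05), J = V − 4.1·n = (43.24, 13.47). Then cos ∠JKV = KJ·KV / (|KJ||KV|), giving 5.110°.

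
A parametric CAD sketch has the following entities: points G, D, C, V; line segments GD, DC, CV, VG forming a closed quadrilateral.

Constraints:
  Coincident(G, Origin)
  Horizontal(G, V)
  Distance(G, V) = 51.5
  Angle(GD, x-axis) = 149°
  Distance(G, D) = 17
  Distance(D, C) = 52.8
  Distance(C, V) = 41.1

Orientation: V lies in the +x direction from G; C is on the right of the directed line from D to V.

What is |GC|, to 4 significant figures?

36.60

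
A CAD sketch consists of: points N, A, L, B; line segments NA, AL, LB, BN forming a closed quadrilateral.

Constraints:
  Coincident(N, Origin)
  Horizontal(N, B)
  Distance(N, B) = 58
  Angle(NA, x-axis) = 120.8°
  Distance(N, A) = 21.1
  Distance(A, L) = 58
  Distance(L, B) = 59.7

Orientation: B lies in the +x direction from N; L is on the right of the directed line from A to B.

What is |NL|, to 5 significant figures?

37.349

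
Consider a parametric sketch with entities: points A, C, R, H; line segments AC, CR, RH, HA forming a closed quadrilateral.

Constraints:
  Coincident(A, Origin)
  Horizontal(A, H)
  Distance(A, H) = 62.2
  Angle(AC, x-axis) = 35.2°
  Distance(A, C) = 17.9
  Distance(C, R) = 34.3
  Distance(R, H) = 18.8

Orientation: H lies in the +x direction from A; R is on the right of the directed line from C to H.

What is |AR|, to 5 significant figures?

45.010

Checks: |CR| = 34.30 ✓; |RH| = 18.80 ✓.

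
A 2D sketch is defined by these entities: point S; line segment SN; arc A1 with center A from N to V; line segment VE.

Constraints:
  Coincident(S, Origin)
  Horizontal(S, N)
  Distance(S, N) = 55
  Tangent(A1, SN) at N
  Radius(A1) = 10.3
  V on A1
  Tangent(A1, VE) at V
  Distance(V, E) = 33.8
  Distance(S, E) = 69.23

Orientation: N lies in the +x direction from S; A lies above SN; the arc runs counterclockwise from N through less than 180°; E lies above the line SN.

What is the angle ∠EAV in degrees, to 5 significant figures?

73.052°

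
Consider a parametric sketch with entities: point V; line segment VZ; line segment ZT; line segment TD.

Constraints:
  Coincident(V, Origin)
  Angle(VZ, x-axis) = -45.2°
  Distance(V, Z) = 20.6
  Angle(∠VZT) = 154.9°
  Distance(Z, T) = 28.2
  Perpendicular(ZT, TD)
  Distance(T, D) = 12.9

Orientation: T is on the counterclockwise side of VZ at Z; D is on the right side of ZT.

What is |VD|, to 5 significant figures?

51.610

V is at the origin; VZ runs at -45.2° with length 20.6, so Z = 20.6·(cos -45.2°, sin -45.2°) = (14.515, -14.617). ∠VZT = 154.9°, so ZT runs at -45.2° + (180° − 154.9°) = -20.100° from the x-axis; with |ZT| = 28.2, T = Z + 28.2·(cos -20.100°, sin -20.100°) = (40.998, -24.308). The perpendicularity gives TD at right angles to ZT; with |TD| = 12.9 on the right of ZT, D = T + 12.9·(-0.34366, -0.93909) = (36.565, -36.423). Then |VD| = |D − V| = 51.610.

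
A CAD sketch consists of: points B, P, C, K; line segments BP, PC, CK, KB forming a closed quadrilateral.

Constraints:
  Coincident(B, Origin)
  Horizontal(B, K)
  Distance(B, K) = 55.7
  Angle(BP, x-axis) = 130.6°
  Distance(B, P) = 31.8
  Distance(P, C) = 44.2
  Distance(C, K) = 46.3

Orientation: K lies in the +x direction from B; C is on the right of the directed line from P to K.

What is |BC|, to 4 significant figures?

12.60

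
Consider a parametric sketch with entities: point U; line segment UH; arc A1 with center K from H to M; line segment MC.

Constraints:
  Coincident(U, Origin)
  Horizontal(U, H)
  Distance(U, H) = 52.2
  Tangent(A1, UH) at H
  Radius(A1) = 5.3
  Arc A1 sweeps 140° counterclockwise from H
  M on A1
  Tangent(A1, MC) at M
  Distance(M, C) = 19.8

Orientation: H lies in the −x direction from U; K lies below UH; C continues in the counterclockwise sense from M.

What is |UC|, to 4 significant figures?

46.08

U is at the origin; UH is horizontal with |UH| = 52.2 and H on the −x side, so H = (-52.20, 0.000). Tangency of A1 to UH means the radius KH is perpendicular to UH, so K = H + (0, -5.3) = (-52.20, -5.300). On A1, H sits at bearing 90° from K; a 140° counterclockwise sweep puts M at bearing 230°, so M = K + 5.3·(cos 230°, sin 230°) = (-55.61, -9.360). A1 meets MC tangentially, so KM is at right angles to MC, so MC runs along (−sin 230°, cos 230°); with |MC| = 19.8, C = (-40.44, -22.09). Then |UC| = |C − U| = 46.08.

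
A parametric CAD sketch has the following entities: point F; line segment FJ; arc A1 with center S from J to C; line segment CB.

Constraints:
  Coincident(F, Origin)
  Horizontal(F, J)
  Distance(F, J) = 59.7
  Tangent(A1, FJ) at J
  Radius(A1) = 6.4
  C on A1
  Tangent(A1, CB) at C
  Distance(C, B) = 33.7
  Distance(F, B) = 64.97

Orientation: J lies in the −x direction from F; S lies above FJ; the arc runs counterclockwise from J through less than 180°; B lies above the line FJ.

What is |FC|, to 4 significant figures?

53.65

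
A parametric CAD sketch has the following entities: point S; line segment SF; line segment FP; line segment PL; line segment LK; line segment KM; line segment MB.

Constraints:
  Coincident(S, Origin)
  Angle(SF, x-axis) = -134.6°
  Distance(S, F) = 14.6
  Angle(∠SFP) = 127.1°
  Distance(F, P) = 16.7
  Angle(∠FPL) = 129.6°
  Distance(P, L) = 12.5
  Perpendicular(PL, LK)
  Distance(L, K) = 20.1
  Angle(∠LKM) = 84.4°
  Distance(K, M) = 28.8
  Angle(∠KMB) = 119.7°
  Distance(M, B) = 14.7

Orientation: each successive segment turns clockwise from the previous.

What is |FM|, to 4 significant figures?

7.071

S is at the origin; SF runs at -134.6° with length 14.6, so F = (-10.25, -10.40). ∠SFP = 127.1° gives FP at 172.5° from the x-axis; with |FP| = 16.7, P = (-26.81, -8.216). ∠FPL = 129.6° gives PL at 122.1° from the x-axis; with |PL| = 12.5, L = (-33.45, 2.373). PL ⟂ LK, so LK runs at 32.10°; with |LK| = 20.1, K = (-16.42, 13.05). ∠LKM = 84.4° gives KM at -63.50° from the x-axis; with |KM| = 28.8, M = (-3.573, -12.72). Then |FM| = |M − F| = 7.071.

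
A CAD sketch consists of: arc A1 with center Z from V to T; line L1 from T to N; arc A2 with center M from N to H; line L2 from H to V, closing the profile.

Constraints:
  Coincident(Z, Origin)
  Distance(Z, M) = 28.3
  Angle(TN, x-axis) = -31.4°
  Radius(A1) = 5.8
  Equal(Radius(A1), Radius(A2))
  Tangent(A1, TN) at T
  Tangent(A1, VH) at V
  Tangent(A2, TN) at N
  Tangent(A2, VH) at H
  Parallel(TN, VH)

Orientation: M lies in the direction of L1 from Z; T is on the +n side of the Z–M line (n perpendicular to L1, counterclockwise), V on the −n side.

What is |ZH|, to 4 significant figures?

28.89

The slot axis is L1's direction at -31.4°, so u = (cos -31.4°, sin -31.4°) = (0.8536, -0.5210) and n = (−sin -31.4°, cos -31.4°) = (0.5210, 0.8536). Z is at the origin and M lies 28.3 along u from Z, so M = 28.3·u = (24.16, -14.74). Tangency of A1 to both parallel lines with radius 5.8 puts T and V at Z ± 5.8·n: T = (3.022, 4.951), V = (-3.022, -4.951). Equal radii place N and H the same way about M: N = M + 5.8·n = (27.18, -9.794), H = M − 5.8·n = (21.13, -19.70). Then |ZH| = |H − Z| = 28.89.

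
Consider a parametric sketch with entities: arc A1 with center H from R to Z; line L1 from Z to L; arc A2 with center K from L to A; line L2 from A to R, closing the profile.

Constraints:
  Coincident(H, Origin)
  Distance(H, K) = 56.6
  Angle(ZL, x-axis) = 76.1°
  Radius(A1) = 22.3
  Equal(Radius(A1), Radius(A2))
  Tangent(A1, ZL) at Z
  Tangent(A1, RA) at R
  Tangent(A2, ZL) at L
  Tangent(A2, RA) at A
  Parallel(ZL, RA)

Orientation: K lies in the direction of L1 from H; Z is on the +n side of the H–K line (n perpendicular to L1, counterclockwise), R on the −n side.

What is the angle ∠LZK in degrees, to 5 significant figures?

21.504°

The slot axis is L1's direction at 76.1°, so u = (cos 76.1°, sin 76.1°) = (0.24023, 0.97072) and n = (−sin 76.1°, cos 76.1°) = (-0.97072, 0.24023). H is at the origin and K lies 56.6 along u from H, so K = 56.6·u = (13.597, 54.943). Tangency of A1 to both parallel lines with radius 22.3 puts Z and R at H ± 22.3·n: Z = (-21.647, 5.3571), R = (21.647, -5.3571). Equal radii place L and A the same way about K: L = K + 22.3·n = (-8.0501, 60.300), A = K − 22.3·n = (35.244, 49.585). Then cos ∠LZK = ZL·ZK / (|ZL||ZK|), giving 21.504°.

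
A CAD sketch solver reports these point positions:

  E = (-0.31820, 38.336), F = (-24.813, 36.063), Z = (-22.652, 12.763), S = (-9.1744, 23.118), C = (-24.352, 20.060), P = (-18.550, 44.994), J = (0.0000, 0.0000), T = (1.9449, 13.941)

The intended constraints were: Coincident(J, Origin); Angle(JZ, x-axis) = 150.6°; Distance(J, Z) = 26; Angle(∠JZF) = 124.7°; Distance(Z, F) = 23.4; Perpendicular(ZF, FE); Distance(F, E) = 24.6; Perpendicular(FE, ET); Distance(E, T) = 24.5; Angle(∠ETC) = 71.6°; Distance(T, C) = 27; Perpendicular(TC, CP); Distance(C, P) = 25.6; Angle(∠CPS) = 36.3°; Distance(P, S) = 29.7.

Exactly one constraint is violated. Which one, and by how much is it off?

Distance(P, S) = 29.7 — off by 5.90.

J = (0.00, 0.00) ✓; JZ at 150.6° ✓; |JZ| = 26.00 ✓; ∠JZF = 124.7° ✓; |ZF| = 23.40 ✓; ∠(ZF, FE) = 90.00° ✓; |FE| = 24.60 ✓; ∠(FE, ET) = 90.00° ✓; |ET| = 24.50 ✓; ∠ETC = 71.60° ✓; |TC| = 27.00 ✓; ∠(TC, CP) = 90.00° ✓; |CP| = 25.60 ✓; ∠CPS = 36.30° ✓; |PS| = 23.80 ✗.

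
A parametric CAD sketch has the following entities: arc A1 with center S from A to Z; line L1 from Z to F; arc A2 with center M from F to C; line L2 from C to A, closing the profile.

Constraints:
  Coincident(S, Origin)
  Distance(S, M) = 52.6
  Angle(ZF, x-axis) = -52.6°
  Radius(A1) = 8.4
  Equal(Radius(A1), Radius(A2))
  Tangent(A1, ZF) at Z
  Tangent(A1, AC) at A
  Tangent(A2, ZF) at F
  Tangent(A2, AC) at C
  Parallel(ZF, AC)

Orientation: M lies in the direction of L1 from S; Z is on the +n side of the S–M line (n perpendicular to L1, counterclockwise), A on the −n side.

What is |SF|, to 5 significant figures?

53.266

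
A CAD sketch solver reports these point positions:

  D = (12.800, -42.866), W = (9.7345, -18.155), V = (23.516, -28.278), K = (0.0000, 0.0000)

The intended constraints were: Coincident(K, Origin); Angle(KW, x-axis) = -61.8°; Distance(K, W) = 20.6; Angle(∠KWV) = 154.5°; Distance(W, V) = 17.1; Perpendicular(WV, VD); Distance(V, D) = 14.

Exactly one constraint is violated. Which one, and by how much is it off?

Distance(V, D) = 14 — off by 4.10.

K = (0.00, 0.00) ✓; KW at -61.80° ✓; |KW| = 20.60 ✓; ∠KWV = 154.5° ✓; |WV| = 17.10 ✓; ∠(WV, VD) = 90.00° ✓; |VD| = 18.10 ✗.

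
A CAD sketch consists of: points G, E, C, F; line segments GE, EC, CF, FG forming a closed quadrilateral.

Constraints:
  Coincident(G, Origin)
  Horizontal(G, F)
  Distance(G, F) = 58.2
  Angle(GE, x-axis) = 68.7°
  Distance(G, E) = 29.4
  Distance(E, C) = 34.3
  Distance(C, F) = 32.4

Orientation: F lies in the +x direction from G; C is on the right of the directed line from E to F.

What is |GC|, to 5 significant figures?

26.180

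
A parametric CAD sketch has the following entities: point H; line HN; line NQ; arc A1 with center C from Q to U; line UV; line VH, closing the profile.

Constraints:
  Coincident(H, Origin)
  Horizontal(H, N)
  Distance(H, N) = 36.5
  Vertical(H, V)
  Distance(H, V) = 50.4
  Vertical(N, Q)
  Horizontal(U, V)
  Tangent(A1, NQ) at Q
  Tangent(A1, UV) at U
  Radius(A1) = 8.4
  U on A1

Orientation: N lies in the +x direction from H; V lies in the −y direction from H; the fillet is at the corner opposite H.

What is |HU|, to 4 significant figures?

57.70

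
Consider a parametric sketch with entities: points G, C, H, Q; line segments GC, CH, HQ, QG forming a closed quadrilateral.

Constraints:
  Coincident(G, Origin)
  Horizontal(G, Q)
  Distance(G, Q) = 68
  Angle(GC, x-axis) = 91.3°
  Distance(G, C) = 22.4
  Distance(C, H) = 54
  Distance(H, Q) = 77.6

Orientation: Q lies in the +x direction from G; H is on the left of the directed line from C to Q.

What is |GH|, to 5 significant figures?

73.486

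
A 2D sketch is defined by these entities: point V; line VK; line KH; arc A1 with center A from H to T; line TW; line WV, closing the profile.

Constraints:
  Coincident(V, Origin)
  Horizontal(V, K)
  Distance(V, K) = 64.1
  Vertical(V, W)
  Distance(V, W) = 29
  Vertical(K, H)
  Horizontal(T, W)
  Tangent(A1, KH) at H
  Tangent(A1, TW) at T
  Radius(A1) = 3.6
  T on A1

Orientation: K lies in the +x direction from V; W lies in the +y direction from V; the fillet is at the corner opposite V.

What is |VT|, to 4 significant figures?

67.09

V is at the origin; V and K share the same y with |VK| = 64.1 and K on the +x side, so K = (64.10, 0.000). V and W share the same x with |VW| = 29.0 and W on the +y side, so W = (0.000, 29.00). The virtual corner opposite V is at (64.10, 29.00). A1 meets KH tangentially, so AH is at right angles to KH and since A1 is tangent to TW there, AT ⟂ TW, with radius 3.6, so the center A sits 3.6 in from both sides at A = (60.50, 25.40). That places the tangent points at H = (64.10, 25.40) on KH and T = (60.50, 29.00) on TW. Then |VT| = |T − V| = 67.09.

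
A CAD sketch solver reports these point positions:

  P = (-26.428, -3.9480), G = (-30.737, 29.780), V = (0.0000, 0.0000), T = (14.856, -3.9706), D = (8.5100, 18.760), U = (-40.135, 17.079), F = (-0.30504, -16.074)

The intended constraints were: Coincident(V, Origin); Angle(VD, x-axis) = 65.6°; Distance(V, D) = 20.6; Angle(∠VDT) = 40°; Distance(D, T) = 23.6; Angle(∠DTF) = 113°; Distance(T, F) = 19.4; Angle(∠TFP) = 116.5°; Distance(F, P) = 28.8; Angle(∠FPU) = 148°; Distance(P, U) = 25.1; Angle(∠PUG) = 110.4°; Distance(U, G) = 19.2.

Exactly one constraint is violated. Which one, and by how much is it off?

Distance(U, G) = 19.2 — off by 3.40.

V = (0.00, 0.00) ✓; VD at 65.60° ✓; |VD| = 20.60 ✓; ∠VDT = 40.00° ✓; |DT| = 23.60 ✓; ∠DTF = 113.0° ✓; |TF| = 19.40 ✓; ∠TFP = 116.5° ✓; |FP| = 28.80 ✓; ∠FPU = 148.0° ✓; |PU| = 25.10 ✓; ∠PUG = 110.4° ✓; |UG| = 15.80 ✗.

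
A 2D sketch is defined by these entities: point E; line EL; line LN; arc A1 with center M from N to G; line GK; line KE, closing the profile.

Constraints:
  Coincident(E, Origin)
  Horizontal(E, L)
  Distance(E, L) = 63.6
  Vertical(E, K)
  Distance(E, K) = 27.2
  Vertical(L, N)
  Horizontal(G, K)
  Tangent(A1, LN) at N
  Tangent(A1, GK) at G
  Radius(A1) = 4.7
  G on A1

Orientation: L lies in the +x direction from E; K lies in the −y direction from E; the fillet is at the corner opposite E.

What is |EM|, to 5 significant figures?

63.051

E is at the origin; EL is horizontal with |EL| = 63.6 and L on the +x side, so L = (63.600, 0.0000). EK is vertical with |EK| = 27.2 and K on the −y side, so K = (0.0000, -27.200). The virtual corner opposite E is at (63.600, -27.200). A1 meets LN tangentially, so MN is at right angles to LN and since A1 is tangent to GK there, MG ⟂ GK, with radius 4.7, so the center M sits 4.7 in from both sides at M = (58.900, -22.500). Then |EM| = |M − E| = 63.051.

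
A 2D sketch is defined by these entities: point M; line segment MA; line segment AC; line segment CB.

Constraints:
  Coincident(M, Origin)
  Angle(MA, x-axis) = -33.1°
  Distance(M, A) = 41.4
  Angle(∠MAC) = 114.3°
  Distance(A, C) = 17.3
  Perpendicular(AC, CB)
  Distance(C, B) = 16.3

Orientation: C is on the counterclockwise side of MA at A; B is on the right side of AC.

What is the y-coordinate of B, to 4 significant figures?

-27.02

M is at the origin; MA runs at -33.1° with length 41.4, so A = 41.4·(cos -33.1°, sin -33.1°) = (34.68, -22.61). ∠MAC = 114.3°, so AC runs at -33.1° + (180° − 114.3°) = 32.60° from the x-axis; with |AC| = 17.3, C = A + 17.3·(cos 32.60°, sin 32.60°) = (49.26, -13.29). The perpendicularity gives CB at right angles to AC; with |CB| = 16.3 on the right of AC, B = C + 16.3·(0.5388, -0.8425) = (58.04, -27.02). So B.y = -27.02.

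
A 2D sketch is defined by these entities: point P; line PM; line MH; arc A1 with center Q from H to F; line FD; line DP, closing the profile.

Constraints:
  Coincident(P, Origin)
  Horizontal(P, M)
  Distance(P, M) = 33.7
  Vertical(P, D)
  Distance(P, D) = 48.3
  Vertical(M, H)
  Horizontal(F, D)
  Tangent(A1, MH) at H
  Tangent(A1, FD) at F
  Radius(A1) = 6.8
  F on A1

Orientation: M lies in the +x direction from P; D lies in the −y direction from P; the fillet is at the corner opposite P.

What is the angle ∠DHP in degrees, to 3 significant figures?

62.3°

P is at the origin; PM is horizontal with |PM| = 33.7 and M on the +x side, so M = (33.7, 0.00). P and D share the same x with |PD| = 48.3 and D on the −y side, so D = (0.00, -48.3). The virtual corner opposite P is at (33.7, -48.3). Since A1 is tangent to MH there, QH ⟂ MH and the tangent condition forces QF to be normal to FD, with radius 6.8, so the center Q sits 6.8 in from both sides at Q = (26.9, -41.5). That places the tangent points at H = (33.7, -41.5) on MH and F = (26.9, -48.3) on FD. Then cos ∠DHP = HD·HP / (|HD||HP|), giving 62.3°.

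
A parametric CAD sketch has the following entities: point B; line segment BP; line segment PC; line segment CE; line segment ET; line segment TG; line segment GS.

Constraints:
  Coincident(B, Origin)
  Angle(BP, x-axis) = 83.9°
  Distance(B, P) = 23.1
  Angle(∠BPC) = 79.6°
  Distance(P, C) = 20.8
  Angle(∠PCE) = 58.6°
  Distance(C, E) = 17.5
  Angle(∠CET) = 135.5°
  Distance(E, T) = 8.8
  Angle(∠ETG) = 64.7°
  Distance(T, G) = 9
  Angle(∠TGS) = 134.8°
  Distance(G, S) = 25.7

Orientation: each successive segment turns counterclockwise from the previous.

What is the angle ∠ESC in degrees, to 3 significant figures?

7.70°

B is at the origin; BP runs at 83.9° with length 23.1, so P = (2.45, 23.0). ∠BPC = 79.6° gives PC at -176° from the x-axis; with |PC| = 20.8, C = (-18.3, 21.4). ∠PCE = 58.6° gives CE at -54.3° from the x-axis; with |CE| = 17.5, E = (-8.07, 7.20). ∠CET = 135.5° gives ET at -9.80° from the x-axis; with |ET| = 8.8, T = (0.597, 5.70). ∠ETG = 64.7° gives TG at 106° from the x-axis; with |TG| = 9.0, G = (-1.81, 14.4). ∠TGS = 134.8° gives GS at 151° from the x-axis; with |GS| = 25.7, S = (-24.2, 27.0). Then cos ∠ESC = SE·SC / (|SE||SC|), giving 7.70°.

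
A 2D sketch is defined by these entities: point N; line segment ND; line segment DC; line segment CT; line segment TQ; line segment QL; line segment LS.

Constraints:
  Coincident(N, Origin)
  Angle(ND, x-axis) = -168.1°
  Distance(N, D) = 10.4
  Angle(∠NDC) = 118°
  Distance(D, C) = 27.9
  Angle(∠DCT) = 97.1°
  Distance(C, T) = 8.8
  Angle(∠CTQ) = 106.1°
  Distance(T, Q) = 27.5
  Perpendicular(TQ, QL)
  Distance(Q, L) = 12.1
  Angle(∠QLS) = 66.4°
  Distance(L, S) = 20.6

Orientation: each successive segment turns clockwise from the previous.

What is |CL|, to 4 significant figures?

30.16

N is at the origin; ND runs at -168.1° with length 10.4, so D = (-10.18, -2.145). ∠NDC = 118.0° gives DC at 129.9° from the x-axis; with |DC| = 27.9, C = (-28.07, 19.26). ∠DCT = 97.1° gives CT at 47.00° from the x-axis; with |CT| = 8.8, T = (-22.07, 25.70). ∠CTQ = 106.1° gives TQ at -26.90° from the x-axis; with |TQ| = 27.5, Q = (2.453, 13.25). The perpendicularity gives QL at right angles to TQ, so QL runs at -116.9°; with |QL| = 12.1, L = (-3.021, 2.463). Then |CL| = |L − C| = 30.16.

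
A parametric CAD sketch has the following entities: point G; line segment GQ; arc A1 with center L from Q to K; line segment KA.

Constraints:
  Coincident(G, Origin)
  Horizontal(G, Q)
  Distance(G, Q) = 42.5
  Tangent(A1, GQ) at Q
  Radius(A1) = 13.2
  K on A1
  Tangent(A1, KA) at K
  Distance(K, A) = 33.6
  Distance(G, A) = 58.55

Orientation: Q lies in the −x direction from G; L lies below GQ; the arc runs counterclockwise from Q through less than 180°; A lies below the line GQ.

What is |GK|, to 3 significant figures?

57.2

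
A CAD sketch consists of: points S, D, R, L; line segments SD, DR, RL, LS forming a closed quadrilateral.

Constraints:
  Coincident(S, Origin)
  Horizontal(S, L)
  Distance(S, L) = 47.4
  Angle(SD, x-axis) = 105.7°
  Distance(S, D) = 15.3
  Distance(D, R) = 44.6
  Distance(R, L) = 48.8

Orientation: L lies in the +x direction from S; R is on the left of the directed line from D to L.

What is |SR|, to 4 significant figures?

53.34

S is at the origin; SL is horizontal with |SL| = 47.4 and L in +x, so L = (47.4, 0). SD runs at 105.7° with |SD| = 15.3, so D = (-4.140, 14.73). R is determined by |DR| = 44.6 and |RL| = 48.8 together: it lies at the intersection of circle(D, 44.6) and circle(L, 48.8). With |DL| = 53.60, the foot of the radical line on DL is 23.14 from D and the perpendicular offset is √(44.6² − 23.14²) = 38.13. Taking the left-of-DL solution: R = (28.59, 45.03).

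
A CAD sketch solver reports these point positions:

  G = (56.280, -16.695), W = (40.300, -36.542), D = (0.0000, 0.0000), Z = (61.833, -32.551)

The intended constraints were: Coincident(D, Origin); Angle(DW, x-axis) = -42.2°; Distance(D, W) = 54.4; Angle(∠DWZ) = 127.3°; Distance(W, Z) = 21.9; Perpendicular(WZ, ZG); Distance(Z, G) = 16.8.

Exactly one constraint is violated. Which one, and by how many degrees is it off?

Perpendicular(WZ, ZG) — off by 8.80°.

D = (0.00, 0.00) ✓; DW at -42.20° ✓; |DW| = 54.40 ✓; ∠DWZ = 127.3° ✓; |WZ| = 21.90 ✓; ∠(WZ, ZG) = 98.80° ✗; |ZG| = 16.80 ✓.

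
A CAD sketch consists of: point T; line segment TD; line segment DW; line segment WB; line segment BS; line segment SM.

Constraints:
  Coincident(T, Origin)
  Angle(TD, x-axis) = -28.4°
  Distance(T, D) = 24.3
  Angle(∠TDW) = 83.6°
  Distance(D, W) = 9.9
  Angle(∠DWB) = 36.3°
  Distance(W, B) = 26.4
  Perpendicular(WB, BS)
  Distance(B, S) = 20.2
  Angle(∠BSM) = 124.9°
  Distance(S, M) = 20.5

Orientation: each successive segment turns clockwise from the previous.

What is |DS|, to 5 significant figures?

23.344

∠DWB = 36.3° gives WB at 91.500° from the x-axis; with |WB| = 26.4, B = (15.034, 6.7039). The perpendicularity gives BS at right angles to WB, so BS runs at 1.5000°; with |BS| = 20.2, S = (35.227, 7.2327). Then |DS| = |S − D| = 23.344.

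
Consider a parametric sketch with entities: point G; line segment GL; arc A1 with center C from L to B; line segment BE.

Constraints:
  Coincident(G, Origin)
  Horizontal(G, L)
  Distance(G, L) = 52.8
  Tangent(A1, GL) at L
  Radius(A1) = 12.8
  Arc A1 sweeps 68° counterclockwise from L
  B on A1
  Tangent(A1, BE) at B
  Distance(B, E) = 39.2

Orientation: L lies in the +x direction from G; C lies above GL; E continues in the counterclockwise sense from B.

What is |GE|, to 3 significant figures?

90.9

G is at the origin; GL is horizontal with |GL| = 52.8 and L on the +x side, so L = (52.8, 0.00). The tangent condition forces CL to be normal to GL, so C = L + (0, 12.8) = (52.8, 12.8). On A1, L sits at bearing -90° from C; a 68° counterclockwise sweep puts B at bearing -22°, so B = C + 12.8·(cos -22°, sin -22°) = (64.7, 8.01). Since A1 is tangent to BE there, CB ⟂ BE, so BE runs along (−sin -22°, cos -22°); with |BE| = 39.2, E = (79.4, 44.4). Then |GE| = |E − G| = 90.9.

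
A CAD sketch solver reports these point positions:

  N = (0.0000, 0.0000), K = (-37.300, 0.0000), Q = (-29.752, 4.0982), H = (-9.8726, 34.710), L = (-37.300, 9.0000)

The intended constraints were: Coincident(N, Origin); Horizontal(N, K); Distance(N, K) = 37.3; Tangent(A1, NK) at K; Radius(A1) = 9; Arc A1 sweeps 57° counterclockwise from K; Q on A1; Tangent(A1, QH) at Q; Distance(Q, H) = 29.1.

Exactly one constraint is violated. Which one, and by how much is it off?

Distance(Q, H) = 29.1 — off by 7.40.

N = (0.00, 0.00) ✓; N.y = 0.00, K.y = 0.00 ✓; |NK| = 37.30 ✓; ∠(LK, KN) = 90.00° ✓; |LK| = 9.000 ✓; bearing(L→Q) − bearing(L→K) = 57.00° ✓; |LQ| = 9.000 ✓; ∠(LQ, QH) = 90.00° ✓; |QH| = 36.50 ✗.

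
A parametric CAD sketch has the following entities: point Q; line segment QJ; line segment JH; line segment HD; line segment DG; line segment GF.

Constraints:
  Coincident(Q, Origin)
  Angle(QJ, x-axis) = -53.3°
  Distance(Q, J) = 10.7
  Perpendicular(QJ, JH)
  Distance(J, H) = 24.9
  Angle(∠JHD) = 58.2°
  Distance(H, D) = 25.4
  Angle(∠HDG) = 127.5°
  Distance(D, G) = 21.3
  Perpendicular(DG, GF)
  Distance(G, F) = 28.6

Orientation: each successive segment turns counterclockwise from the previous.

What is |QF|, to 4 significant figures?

19.89

Q is at the origin; QJ runs at -53.3° with length 10.7, so J = (6.395, -8.579). QJ is perpendicular to JH, so JH runs at 36.70°; with |JH| = 24.9, H = (26.36, 6.302). ∠JHD = 58.2° gives HD at 158.5° from the x-axis; with |HD| = 25.4, D = (2.726, 15.61). ∠HDG = 127.5° gives DG at -149.0° from the x-axis; with |DG| = 21.3, G = (-15.53, 4.641). DG is perpendicular to GF, so GF runs at -59.00°; with |GF| = 28.6, F = (-0.8014, -19.87). Then |QF| = |F − Q| = 19.89.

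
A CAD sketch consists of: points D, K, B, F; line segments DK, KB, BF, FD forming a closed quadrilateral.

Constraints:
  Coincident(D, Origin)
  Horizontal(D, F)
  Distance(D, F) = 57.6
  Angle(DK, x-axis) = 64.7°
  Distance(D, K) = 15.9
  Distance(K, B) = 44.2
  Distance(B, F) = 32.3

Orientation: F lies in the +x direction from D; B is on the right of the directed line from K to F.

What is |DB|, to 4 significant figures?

39.30

D is at the origin; D and F share the same y with |DF| = 57.6 and F in +x, so F = (57.6, 0). DK runs at 64.7° with |DK| = 15.9, so K = (6.795, 14.37). B is determined by |KB| = 44.2 and |BF| = 32.3 together: it lies at the intersection of circle(K, 44.2) and circle(F, 32.3). With |KF| = 52.80, the foot of the radical line on KF is 35.02 from K and the perpendicular offset is √(44.2² − 35.02²) = 26.97. Taking the right-of-KF solution: B = (33.15, -21.11).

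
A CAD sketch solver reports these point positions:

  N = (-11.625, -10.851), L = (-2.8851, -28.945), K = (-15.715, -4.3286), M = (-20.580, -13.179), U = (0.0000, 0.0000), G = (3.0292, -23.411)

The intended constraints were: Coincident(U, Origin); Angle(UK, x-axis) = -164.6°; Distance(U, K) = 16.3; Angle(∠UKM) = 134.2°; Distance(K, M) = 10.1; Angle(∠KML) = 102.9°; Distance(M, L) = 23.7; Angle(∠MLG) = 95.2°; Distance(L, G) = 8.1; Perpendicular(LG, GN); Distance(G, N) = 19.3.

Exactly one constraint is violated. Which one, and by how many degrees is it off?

Perpendicular(LG, GN) — off by 6.30°.

U = (0.00, 0.00) ✓; UK at -164.6° ✓; |UK| = 16.30 ✓; ∠UKM = 134.2° ✓; |KM| = 10.10 ✓; ∠KML = 102.9° ✓; |ML| = 23.70 ✓; ∠MLG = 95.20° ✓; |LG| = 8.100 ✓; ∠(LG, GN) = 96.30° ✗; |GN| = 19.30 ✓.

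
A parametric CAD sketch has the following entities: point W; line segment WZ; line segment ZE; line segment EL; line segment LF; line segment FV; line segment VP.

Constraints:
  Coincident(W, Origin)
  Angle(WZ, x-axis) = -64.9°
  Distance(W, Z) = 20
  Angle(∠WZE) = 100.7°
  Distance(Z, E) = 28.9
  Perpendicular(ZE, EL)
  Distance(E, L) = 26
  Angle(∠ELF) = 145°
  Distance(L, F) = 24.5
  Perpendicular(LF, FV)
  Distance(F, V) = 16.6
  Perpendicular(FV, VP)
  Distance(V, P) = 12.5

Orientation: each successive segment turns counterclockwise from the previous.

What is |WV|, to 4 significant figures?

17.61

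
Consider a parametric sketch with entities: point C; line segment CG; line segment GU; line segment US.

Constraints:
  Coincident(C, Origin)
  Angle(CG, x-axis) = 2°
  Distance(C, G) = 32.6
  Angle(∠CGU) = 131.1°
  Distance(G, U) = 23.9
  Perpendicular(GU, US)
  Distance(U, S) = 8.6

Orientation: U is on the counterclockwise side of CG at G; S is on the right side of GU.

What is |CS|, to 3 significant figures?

56.2

C is at the origin; CG runs at 2.0° with length 32.6, so G = 32.6·(cos 2.0°, sin 2.0°) = (32.6, 1.14). ∠CGU = 131.1°, so GU runs at 2.0° + (180° − 131.1°) = 50.9° from the x-axis; with |GU| = 23.9, U = G + 23.9·(cos 50.9°, sin 50.9°) = (47.7, 19.7). GU ⟂ US; with |US| = 8.6 on the right of GU, S = U + 8.6·(0.776, -0.631) = (54.3, 14.3). Then |CS| = |S − C| = 56.2.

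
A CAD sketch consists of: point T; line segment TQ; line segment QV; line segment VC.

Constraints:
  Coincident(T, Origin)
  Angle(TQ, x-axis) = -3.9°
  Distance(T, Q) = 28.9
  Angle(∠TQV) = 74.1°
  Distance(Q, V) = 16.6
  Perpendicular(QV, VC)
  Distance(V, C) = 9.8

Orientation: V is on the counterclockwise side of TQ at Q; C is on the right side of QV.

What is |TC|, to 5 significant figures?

38.584

∠TQV = 74.1°, so QV runs at -3.9° + (180° − 74.1°) = 102.00° from the x-axis; with |QV| = 16.6, V = Q + 16.6·(cos 102.00°, sin 102.00°) = (25.382, 14.272). QV is perpendicular to VC; with |VC| = 9.8 on the right of QV, C = V + 9.8·(0.97815, 0.20791) = (34.968, 16.309). Then |TC| = |C − T| = 38.584.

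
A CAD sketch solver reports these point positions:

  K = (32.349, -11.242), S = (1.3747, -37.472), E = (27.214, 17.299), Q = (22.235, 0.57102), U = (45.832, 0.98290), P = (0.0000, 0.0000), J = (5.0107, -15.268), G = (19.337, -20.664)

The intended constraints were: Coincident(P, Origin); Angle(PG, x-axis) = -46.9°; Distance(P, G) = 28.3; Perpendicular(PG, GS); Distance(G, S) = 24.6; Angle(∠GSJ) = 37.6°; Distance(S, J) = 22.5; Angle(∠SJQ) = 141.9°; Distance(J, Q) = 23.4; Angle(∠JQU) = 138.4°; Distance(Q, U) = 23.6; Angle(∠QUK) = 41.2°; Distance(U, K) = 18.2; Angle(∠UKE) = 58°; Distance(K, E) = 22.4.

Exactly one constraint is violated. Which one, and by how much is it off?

Distance(K, E) = 22.4 — off by 6.60.

P = (0.00, 0.00) ✓; PG at -46.90° ✓; |PG| = 28.30 ✓; ∠(PG, GS) = 90.00° ✓; |GS| = 24.60 ✓; ∠GSJ = 37.60° ✓; |SJ| = 22.50 ✓; ∠SJQ = 141.9° ✓; |JQ| = 23.40 ✓; ∠JQU = 138.4° ✓; |QU| = 23.60 ✓; ∠QUK = 41.20° ✓; |UK| = 18.20 ✓; ∠UKE = 58.00° ✓; |KE| = 29.00 ✗.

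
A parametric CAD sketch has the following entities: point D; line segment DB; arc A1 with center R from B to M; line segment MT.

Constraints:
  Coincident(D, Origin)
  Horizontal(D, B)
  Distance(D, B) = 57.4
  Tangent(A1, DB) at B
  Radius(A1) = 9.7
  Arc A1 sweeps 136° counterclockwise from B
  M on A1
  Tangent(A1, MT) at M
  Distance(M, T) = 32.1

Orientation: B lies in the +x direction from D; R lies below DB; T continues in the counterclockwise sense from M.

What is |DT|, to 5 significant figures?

83.418

On A1, B sits at bearing 90° from R; a 136° counterclockwise sweep puts M at bearing 226°, so M = R + 9.7·(cos 226°, sin 226°) = (50.662, -16.678). A1 meets MT tangentially, so RM is at right angles to MT, so MT runs along (−sin 226°, cos 226°); with |MT| = 32.1, T = (73.753, -38.976). Then |DT| = |T − D| = 83.418.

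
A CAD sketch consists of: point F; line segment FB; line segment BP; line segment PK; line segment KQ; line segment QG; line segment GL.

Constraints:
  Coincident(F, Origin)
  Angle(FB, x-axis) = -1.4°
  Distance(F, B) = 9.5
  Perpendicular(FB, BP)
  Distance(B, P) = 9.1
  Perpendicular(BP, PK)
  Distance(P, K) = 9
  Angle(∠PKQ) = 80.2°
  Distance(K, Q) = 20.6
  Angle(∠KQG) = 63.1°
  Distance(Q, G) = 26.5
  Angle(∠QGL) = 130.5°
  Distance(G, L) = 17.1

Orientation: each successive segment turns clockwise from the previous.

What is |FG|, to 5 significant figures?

25.676

F is at the origin; FB runs at -1.4° with length 9.5, so B = (9.4972, -0.23211). FB ⟂ BP, so BP runs at -91.400°; with |BP| = 9.1, P = (9.2748, -9.3294). The perpendicularity gives PK at right angles to BP, so PK runs at 178.60°; with |PK| = 9.0, K = (0.27752, -9.1095). ∠PKQ = 80.2° gives KQ at 78.800° from the x-axis; with |KQ| = 20.6, Q = (4.2787, 11.098). ∠KQG = 63.1° gives QG at -38.100° from the x-axis; with |QG| = 26.5, G = (25.133, -5.2533). Then |FG| = |G − F| = 25.676.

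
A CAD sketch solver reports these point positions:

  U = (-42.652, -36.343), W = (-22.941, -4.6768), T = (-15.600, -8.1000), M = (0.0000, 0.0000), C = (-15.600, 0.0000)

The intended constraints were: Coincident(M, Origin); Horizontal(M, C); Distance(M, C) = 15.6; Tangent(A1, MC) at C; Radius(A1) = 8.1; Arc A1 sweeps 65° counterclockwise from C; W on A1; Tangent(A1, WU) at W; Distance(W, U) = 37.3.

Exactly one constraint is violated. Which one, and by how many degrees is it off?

Tangent(A1, WU) at W — off by 6.90°.

M = (0.00, 0.00) ✓; M.y = 0.00, C.y = 0.00 ✓; |MC| = 15.60 ✓; ∠(TC, CM) = 90.00° ✓; |TC| = 8.100 ✓; bearing(T→W) − bearing(T→C) = 65.00° ✓; |TW| = 8.100 ✓; ∠(TW, WU) = 96.90° ✗; |WU| = 37.30 ✓.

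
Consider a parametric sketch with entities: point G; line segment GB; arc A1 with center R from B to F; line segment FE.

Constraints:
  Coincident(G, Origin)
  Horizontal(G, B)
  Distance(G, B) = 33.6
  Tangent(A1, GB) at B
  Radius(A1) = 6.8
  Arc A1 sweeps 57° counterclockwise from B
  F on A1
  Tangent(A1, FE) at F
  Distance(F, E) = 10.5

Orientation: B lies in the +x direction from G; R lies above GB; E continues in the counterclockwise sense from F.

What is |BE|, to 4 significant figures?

16.50

G is at the origin; GB is horizontal with |GB| = 33.6 and B on the +x side, so B = (33.60, 0.000). Since A1 is tangent to GB there, RB ⟂ GB, so R = B + (0, 6.8) = (33.60, 6.800). On A1, B sits at bearing -90° from R; a 57° counterclockwise sweep puts F at bearing -33°, so F = R + 6.8·(cos -33°, sin -33°) = (39.30, 3.096). Since A1 is tangent to FE there, RF ⟂ FE, so FE runs along (−sin -33°, cos -33°); with |FE| = 10.5, E = (45.02, 11.90). Then |BE| = |E − B| = 16.50.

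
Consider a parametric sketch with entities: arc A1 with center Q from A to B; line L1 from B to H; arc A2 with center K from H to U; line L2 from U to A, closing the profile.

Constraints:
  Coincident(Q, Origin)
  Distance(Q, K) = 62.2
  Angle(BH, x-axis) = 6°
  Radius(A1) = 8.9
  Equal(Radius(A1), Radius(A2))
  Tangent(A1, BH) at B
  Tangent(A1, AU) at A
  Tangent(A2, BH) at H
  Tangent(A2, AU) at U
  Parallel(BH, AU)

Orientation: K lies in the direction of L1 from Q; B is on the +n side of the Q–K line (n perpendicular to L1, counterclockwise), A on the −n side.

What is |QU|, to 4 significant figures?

62.83

The slot axis is L1's direction at 6.0°, so u = (cos 6.0°, sin 6.0°) = (0.9945, 0.1045) and n = (−sin 6.0°, cos 6.0°) = (-0.1045, 0.9945). Q is at the origin and K lies 62.2 along u from Q, so K = 62.2·u = (61.86, 6.502). Tangency of A1 to both parallel lines with radius 8.9 puts B and A at Q ± 8.9·n: B = (-0.9303, 8.851), A = (0.9303, -8.851). Equal radii place H and U the same way about K: H = K + 8.9·n = (60.93, 15.35), U = K − 8.9·n = (62.79, -2.350). Then |QU| = |U − Q| = 62.83.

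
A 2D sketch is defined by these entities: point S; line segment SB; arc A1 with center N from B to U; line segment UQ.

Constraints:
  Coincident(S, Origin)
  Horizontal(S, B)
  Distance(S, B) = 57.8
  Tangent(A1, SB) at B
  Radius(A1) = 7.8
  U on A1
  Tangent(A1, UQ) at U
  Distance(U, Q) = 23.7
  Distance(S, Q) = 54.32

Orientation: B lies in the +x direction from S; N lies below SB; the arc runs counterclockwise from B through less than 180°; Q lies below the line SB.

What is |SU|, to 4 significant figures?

50.54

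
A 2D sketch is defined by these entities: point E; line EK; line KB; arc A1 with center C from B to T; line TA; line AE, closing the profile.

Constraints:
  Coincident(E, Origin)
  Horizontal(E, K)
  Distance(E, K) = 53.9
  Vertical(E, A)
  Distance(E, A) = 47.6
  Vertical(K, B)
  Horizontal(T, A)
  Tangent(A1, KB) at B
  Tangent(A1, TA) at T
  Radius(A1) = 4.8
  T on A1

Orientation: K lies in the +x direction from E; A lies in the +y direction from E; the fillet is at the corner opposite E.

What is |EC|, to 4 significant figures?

65.14

E and A share the same x with |EA| = 47.6 and A on the +y side, so A = (0.000, 47.60). The virtual corner opposite E is at (53.90, 47.60). The tangent condition forces CB to be normal to KB and A1 meets TA tangentially, so CT is at right angles to TA, with radius 4.8, so the center C sits 4.8 in from both sides at C = (49.10, 42.80). Then |EC| = |C − E| = 65.14.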